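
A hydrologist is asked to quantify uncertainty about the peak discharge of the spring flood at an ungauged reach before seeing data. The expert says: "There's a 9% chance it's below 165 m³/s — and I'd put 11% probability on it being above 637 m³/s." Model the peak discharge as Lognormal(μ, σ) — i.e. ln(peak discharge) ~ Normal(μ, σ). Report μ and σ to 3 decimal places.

If T ~ Lognormal(μ,σ) then ln T ~ Normal(μ,σ), so the p-quantile of ln T is μ + z_p·σ.
ln(165) = 5.106 and ln(637) = 6.457; z_{0.09} = -1.341, z_{0.89} = 1.227.
σ = (6.457 − 5.106)/(1.227 − (-1.341)) = 0.526.
μ = 5.106 − (-1.341)·0.526 = 5.811.

μ ≈ 5.811, σ ≈ 0.526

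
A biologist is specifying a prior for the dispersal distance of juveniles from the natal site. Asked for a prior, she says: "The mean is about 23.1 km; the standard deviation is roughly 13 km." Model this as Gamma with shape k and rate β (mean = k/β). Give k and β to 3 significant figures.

For Gamma(k, rate β): mean = k/β, variance = k/β², so CV = 1/√k.
CV = SD/mean = 13/23.1 = 0.5628, hence k = 1/CV² = 3.16.
Then β = k/mean = 3.16/23.1 = 0.137.

k ≈ 3.16, β ≈ 0.137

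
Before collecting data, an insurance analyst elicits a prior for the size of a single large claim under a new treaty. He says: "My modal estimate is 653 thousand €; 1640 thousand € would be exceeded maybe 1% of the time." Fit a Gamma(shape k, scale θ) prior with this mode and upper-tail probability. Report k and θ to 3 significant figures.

k ≈ 6.53, θ ≈ 118

Gamma(k,θ) with k>1 has mode (k−1)θ, so θ = 653/(k−1).
Need P(X < 1640) = 0.99 with θ tied to k this way. Start at k = 2, θ = 653: P(X<1640) ≈ 0.715.
Too low — raise k to concentrate. Iterating converges to k ≈ 6.53.
Then θ = 653/(6.53−1) ≈ 118.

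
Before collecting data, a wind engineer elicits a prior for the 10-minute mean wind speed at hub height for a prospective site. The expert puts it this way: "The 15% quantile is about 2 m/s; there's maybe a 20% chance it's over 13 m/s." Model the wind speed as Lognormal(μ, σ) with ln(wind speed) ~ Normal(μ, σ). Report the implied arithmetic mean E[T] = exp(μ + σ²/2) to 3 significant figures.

E[T] ≈ 9.23 m/s

If T ~ Lognormal(μ,σ) then ln T ~ Normal(μ,σ), so the p-quantile of ln T is μ + z_p·σ.
ln(2) = 0.6931 and ln(13) = 2.565; z_{0.15} = -1.036, z_{0.8} = 0.8416.
σ = (2.565 − 0.6931)/(0.8416 − (-1.036)) = 0.997.
μ = 0.6931 − (-1.036)·0.997 = 1.726.
E[T] = exp(μ + σ²/2) = exp(1.726 + 0.4967) = 9.23 m/s.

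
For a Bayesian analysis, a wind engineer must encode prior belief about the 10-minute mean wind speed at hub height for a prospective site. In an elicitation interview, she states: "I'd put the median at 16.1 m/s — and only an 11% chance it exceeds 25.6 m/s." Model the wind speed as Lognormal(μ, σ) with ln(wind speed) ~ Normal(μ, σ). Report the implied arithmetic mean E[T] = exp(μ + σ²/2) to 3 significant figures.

If T ~ Lognormal(μ,σ) then ln T ~ Normal(μ,σ), so the p-quantile of ln T is μ + z_p·σ.
ln(16.1) = 2.779 and ln(25.6) = 3.243; z_{0.5} = 0, z_{0.89} = 1.227.
σ = (3.243 − 2.779)/(1.227 − (0)) = 0.378.
μ = 2.779 − (0)·0.378 = 2.779.
E[T] = exp(μ + σ²/2) = exp(2.779 + 0.0715) = 17.3 m/s.

E[T] ≈ 17.3 m/s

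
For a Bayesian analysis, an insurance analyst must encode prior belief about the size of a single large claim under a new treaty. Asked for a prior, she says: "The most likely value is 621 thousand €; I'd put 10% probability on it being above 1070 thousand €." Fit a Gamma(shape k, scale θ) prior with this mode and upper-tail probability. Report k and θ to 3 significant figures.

Gamma(k,θ) with k>1 has mode (k−1)θ, so θ = 621/(k−1).
Need P(X < 1070) = 0.9 with θ tied to k this way. Start at k = 2, θ = 621: P(X<1070) ≈ 0.514.
Too low — raise k to concentrate. Iterating converges to k ≈ 7.4.
Then θ = 621/(7.4−1) ≈ 97.

k ≈ 7.4, θ ≈ 97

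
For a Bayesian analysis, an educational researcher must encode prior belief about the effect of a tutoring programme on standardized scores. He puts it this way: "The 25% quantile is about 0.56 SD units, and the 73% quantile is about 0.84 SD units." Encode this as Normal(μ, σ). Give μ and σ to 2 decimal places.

μ = 0.71, σ = 0.22

For Normal(μ,σ), the p-quantile is μ + z_p·σ. Here z_{0.25} = -0.6745, z_{0.73} = 0.6128.
So 0.56 = μ − 0.6745σ and 0.84 = μ + 0.6128σ.
Subtracting: σ = (0.84 − 0.56)/(0.6128 − (-0.6745)) = 0.22.
Then μ = 0.56 − (-0.6745)·0.22 = 0.71.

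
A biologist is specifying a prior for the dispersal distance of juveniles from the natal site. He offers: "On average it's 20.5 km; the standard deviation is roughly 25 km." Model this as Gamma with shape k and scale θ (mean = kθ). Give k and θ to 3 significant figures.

k ≈ 0.672, θ ≈ 30.5

For Gamma(k, scale θ): mean = kθ, variance = kθ², so CV = 1/√k.
CV = SD/mean = 25/20.5 = 1.22, hence k = 1/CV² = 0.672.
Then θ = mean/k = 20.5/0.672 = 30.5.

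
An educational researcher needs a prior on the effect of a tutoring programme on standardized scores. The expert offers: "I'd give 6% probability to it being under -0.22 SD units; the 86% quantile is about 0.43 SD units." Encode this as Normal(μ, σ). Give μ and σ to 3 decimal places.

For Normal(μ,σ), the p-quantile is μ + z_p·σ. Here z_{0.06} = -1.555, z_{0.86} = 1.08.
So -0.22 = μ − 1.555σ and 0.43 = μ + 1.08σ.
Subtracting: σ = (0.43 − -0.22)/(1.08 − (-1.555)) = 0.247.
Then μ = -0.22 − (-1.555)·0.247 = 0.164.

μ = 0.164, σ = 0.247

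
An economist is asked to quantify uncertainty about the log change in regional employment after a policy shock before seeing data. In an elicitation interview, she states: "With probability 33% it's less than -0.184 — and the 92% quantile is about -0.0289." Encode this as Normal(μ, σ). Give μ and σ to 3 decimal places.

For Normal(μ,σ), the p-quantile is μ + z_p·σ. Here z_{0.33} = -0.4399, z_{0.92} = 1.405.
So -0.184 = μ − 0.4399σ and -0.0289 = μ + 1.405σ.
Subtracting: σ = (-0.0289 − -0.184)/(1.405 − (-0.4399)) = 0.084.
Then μ = -0.184 − (-0.4399)·0.084 = -0.147.

μ = -0.147, σ = 0.084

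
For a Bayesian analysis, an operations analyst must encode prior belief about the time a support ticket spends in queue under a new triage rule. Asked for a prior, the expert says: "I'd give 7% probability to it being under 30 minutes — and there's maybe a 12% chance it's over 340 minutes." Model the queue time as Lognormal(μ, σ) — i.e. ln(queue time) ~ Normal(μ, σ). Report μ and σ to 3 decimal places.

μ ≈ 4.753, σ ≈ 0.916

If T ~ Lognormal(μ,σ) then ln T ~ Normal(μ,σ), so the p-quantile of ln T is μ + z_p·σ.
ln(30) = 3.401 and ln(340) = 5.829; z_{0.07} = -1.476, z_{0.88} = 1.175.
σ = (5.829 − 3.401)/(1.175 − (-1.476)) = 0.916.
μ = 3.401 − (-1.476)·0.916 = 4.753.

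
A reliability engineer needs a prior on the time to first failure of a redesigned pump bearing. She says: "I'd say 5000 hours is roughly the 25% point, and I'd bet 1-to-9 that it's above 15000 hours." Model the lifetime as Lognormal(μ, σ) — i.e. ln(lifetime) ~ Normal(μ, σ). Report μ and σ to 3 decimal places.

μ ≈ 8.896, σ ≈ 0.562

If T ~ Lognormal(μ,σ) then ln T ~ Normal(μ,σ), so the p-quantile of ln T is μ + z_p·σ.
ln(5000) = 8.517 and ln(15000) = 9.616; z_{0.25} = -0.6745, z_{0.9} = 1.282.
σ = (9.616 − 8.517)/(1.282 − (-0.6745)) = 0.562.
μ = 8.517 − (-0.6745)·0.562 = 8.896.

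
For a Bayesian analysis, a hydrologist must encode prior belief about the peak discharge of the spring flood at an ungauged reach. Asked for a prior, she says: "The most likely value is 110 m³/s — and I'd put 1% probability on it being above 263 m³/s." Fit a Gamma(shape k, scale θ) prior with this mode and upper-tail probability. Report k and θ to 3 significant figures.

k ≈ 7.24, θ ≈ 17.6

Gamma(k,θ) with k>1 has mode (k−1)θ, so θ = 110/(k−1).
Need P(X < 263) = 0.99 with θ tied to k this way. Start at k = 2, θ = 110: P(X<263) ≈ 0.690.
Too low — raise k to concentrate. Iterating converges to k ≈ 7.24.
Then θ = 110/(7.24−1) ≈ 17.6.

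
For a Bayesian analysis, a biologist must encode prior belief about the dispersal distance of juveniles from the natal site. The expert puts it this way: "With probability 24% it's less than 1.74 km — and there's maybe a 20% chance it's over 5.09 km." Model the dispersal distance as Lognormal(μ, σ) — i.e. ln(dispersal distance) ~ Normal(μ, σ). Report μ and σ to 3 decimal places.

If T ~ Lognormal(μ,σ) then ln T ~ Normal(μ,σ), so the p-quantile of ln T is μ + z_p·σ.
ln(1.74) = 0.5539 and ln(5.09) = 1.627; z_{0.24} = -0.7063, z_{0.8} = 0.8416.
σ = (1.627 − 0.5539)/(0.8416 − (-0.7063)) = 0.693.
μ = 0.5539 − (-0.7063)·0.693 = 1.044.

μ ≈ 1.044, σ ≈ 0.693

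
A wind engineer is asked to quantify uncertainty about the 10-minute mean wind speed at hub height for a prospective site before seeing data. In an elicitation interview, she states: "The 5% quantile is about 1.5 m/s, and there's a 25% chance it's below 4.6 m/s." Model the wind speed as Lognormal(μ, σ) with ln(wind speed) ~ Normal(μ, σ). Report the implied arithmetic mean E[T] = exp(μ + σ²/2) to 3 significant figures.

If T ~ Lognormal(μ,σ) then ln T ~ Normal(μ,σ), so the p-quantile of ln T is μ + z_p·σ.
ln(1.5) = 0.4055 and ln(4.6) = 1.526; z_{0.05} = -1.645, z_{0.25} = -0.6745.
σ = (1.526 − 0.4055)/(-0.6745 − (-1.645)) = 1.155.
μ = 0.4055 − (-1.645)·1.155 = 2.305.
E[T] = exp(μ + σ²/2) = exp(2.305 + 0.6668) = 19.5 m/s.

E[T] ≈ 19.5 m/s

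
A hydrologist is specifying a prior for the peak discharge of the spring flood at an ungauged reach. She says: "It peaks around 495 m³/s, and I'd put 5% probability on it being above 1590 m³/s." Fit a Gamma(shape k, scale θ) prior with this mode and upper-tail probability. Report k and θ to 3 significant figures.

Gamma(k,θ) with k>1 has mode (k−1)θ, so θ = 495/(k−1).
Need P(X < 1590) = 0.95 with θ tied to k this way. Start at k = 2, θ = 495: P(X<1590) ≈ 0.830.
Too low — raise k to concentrate. Iterating converges to k ≈ 2.92.
Then θ = 495/(2.92−1) ≈ 257.

k ≈ 2.92, θ ≈ 257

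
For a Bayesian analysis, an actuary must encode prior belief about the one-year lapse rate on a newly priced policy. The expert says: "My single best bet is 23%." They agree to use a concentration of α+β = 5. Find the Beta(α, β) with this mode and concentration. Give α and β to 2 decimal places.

For α,β > 1 the Beta mode is (α−1)/(α+β−2). With α+β = 5, the mode is (α−1)/3.
Set (α−1)/3 = 0.23 → α = 1 + 0.23·3 = 1.69.
β = 5 − α = 3.31.

α = 1.69, β = 3.31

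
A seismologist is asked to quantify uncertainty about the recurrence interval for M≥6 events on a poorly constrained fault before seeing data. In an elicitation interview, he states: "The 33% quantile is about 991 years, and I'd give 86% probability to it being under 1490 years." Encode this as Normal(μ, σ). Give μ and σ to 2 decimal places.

The p-quantile of Normal(μ,σ) is μ + z_p·σ, with z_{0.33} = -0.4399 and z_{0.86} = 1.08.
Eliminate σ: μ = (z₂·x₁ − z₁·x₂)/(z₂ − z₁) = (1.08·991 − (-0.4399)·1490)/1.52 = 1135.40.
Then σ = (x₂ − x₁)/(z₂ − z₁) = (1490 − 991)/1.52 = 328.24.

μ = 1135.40, σ = 328.24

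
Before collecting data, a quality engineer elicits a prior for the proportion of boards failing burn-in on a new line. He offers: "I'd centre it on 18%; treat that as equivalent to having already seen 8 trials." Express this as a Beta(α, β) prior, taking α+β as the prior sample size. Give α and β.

Under the effective-sample-size interpretation, Beta(α, β) has prior mean α/(α+β) and prior sample size α+β.
So α+β = 8 and α/(α+β) = 0.18, giving α = 0.18·8 = 1.44 and β = 8 − 1.44 = 6.56.

α = 1.44, β = 6.56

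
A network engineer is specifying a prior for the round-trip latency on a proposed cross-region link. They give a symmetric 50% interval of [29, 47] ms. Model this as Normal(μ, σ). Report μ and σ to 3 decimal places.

μ = 38.000, σ = 13.343

A symmetric 50% interval runs μ ± z·σ with z = 0.6745.
Half-width = 9, so σ = 9/0.6745 = 13.343.
μ is the interval midpoint, 38.000.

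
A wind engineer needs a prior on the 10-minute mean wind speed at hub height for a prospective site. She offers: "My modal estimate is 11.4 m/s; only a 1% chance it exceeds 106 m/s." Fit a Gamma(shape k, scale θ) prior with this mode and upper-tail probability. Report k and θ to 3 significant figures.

Gamma(k,θ) with k>1 has mode (k−1)θ, so θ = 11.4/(k−1).
Need P(X < 106) = 0.99 with θ tied to k this way. Start at k = 2, θ = 11.4: P(X<106) ≈ 0.999.
Too high — lower k to spread out. Iterating converges to k ≈ 1.64.
Then θ = 11.4/(1.64−1) ≈ 17.8.

k ≈ 1.64, θ ≈ 17.8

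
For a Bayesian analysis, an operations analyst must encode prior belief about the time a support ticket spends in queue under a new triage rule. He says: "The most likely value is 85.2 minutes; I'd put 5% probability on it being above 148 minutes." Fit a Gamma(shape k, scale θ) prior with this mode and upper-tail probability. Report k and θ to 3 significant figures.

k ≈ 10.2, θ ≈ 9.31

Gamma(k,θ) with k>1 has mode (k−1)θ, so θ = 85.2/(k−1).
Need P(X < 148) = 0.95 with θ tied to k this way. Start at k = 2, θ = 85.2: P(X<148) ≈ 0.518.
Too low — raise k to concentrate. Iterating converges to k ≈ 10.2.
Then θ = 85.2/(10.2−1) ≈ 9.31.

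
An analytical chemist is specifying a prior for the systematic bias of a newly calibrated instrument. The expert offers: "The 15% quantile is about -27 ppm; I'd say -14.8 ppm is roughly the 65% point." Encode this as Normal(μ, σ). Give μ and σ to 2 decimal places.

μ = -18.11, σ = 8.58

For Normal(μ,σ), the p-quantile is μ + z_p·σ. Here z_{0.15} = -1.036, z_{0.65} = 0.3853.
So -27 = μ − 1.036σ and -14.8 = μ + 0.3853σ.
Subtracting: σ = (-14.8 − -27)/(0.3853 − (-1.036)) = 8.58.
Then μ = -27 − (-1.036)·8.58 = -18.11.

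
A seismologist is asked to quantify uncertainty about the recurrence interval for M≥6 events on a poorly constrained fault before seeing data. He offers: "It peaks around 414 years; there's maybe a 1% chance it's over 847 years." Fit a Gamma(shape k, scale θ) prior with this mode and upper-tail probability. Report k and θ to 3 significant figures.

Gamma(k,θ) with k>1 has mode (k−1)θ, so θ = 414/(k−1).
Need P(X < 847) = 0.99 with θ tied to k this way. Start at k = 2, θ = 414: P(X<847) ≈ 0.606.
Too low — raise k to concentrate. Iterating converges to k ≈ 10.5.
Then θ = 414/(10.5−1) ≈ 43.4.

k ≈ 10.5, θ ≈ 43.4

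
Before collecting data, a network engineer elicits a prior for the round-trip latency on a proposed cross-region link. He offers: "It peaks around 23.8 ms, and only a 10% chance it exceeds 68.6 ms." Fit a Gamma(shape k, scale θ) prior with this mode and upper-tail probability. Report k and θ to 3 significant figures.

k ≈ 2.7, θ ≈ 14

Gamma(k,θ) with k>1 has mode (k−1)θ, so θ = 23.8/(k−1).
Need P(X < 68.6) = 0.9 with θ tied to k this way. Start at k = 2, θ = 23.8: P(X<68.6) ≈ 0.783.
Too low — raise k to concentrate. Iterating converges to k ≈ 2.7.
Then θ = 23.8/(2.7−1) ≈ 14.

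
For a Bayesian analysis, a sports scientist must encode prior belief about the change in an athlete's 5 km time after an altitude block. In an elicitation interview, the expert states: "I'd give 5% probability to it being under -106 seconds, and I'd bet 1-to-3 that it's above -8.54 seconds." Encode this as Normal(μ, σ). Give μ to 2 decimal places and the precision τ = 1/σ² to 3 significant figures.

μ = -36.88, τ = 0.000566

For Normal(μ,σ), the p-quantile is μ + z_p·σ. Here z_{0.05} = -1.645, z_{0.75} = 0.6745.
So -106 = μ − 1.645σ and -8.54 = μ + 0.6745σ.
Subtracting: σ = (-8.54 − -106)/(0.6745 − (-1.645)) = 42.02.
Then μ = -106 − (-1.645)·42.02 = -36.88.
Precision τ = 1/σ² = 1/42.02² = 0.000566.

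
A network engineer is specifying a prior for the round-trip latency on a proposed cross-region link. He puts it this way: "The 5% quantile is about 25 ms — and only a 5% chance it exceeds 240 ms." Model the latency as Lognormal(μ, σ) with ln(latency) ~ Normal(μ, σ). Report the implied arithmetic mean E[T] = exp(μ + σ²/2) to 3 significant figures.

If T ~ Lognormal(μ,σ) then ln T ~ Normal(μ,σ), so the p-quantile of ln T is μ + z_p·σ.
ln(25) = 3.219 and ln(240) = 5.481; z_{0.05} = -1.645, z_{0.95} = 1.645.
σ = (5.481 − 3.219)/(1.645 − (-1.645)) = 0.688.
μ = 3.219 − (-1.645)·0.688 = 4.350.
E[T] = exp(μ + σ²/2) = exp(4.350 + 0.2363) = 98.1 ms.

E[T] ≈ 98.1 ms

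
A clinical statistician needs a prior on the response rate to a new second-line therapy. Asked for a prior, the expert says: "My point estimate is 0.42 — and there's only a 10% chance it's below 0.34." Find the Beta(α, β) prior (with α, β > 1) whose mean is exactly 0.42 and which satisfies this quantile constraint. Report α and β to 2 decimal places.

α ≈ 25.73, β ≈ 35.54

With mean 0.42 fixed, write α = 0.42s, β = 0.58s where s = α+β.
Need P(θ < 0.34) = 0.1 under Beta(0.42s, 0.58s). Normal approximation: (q−m)/√(m(1−m)/s) ≈ z_{0.1} = -1.28, so s ≈ 0.42·0.58·(-1.28)²/(0.34−0.42)² = 62.5.
At s = 62.5: P(θ<0.34) ≈ 0.098. Adjusting to match 0.1 gives s ≈ 61.27.
So α = 0.42·61.27 ≈ 25.73, β = 0.58·61.27 ≈ 35.54.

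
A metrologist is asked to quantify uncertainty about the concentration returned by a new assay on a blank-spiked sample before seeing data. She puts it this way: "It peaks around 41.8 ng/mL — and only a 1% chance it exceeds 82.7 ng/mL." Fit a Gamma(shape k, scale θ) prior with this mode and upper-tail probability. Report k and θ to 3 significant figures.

k ≈ 11.6, θ ≈ 3.95

Gamma(k,θ) with k>1 has mode (k−1)θ, so θ = 41.8/(k−1).
Need P(X < 82.7) = 0.99 with θ tied to k this way. Start at k = 2, θ = 41.8: P(X<82.7) ≈ 0.588.
Too low — raise k to concentrate. Iterating converges to k ≈ 11.6.
Then θ = 41.8/(11.6−1) ≈ 3.95.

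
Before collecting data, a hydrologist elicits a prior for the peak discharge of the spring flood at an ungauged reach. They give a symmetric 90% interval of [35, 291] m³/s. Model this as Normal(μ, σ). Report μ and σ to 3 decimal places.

μ = 163.000, σ = 77.818

A symmetric 90% interval runs μ ± z·σ with z = 1.645.
Half-width = 128, so σ = 128/1.645 = 77.818.
μ is the interval midpoint, 163.000.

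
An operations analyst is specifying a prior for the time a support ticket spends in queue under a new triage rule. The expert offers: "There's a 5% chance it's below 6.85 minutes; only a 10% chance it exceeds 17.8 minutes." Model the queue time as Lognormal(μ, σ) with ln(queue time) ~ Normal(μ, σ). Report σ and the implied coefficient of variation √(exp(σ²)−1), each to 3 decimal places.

σ ≈ 0.326, CV ≈ 0.335

If T ~ Lognormal(μ,σ) then ln T ~ Normal(μ,σ), so the p-quantile of ln T is μ + z_p·σ.
ln(6.85) = 1.924 and ln(17.8) = 2.879; z_{0.05} = -1.645, z_{0.9} = 1.282.
σ = (2.879 − 1.924)/(1.282 − (-1.645)) = 0.326.
μ = 1.924 − (-1.645)·0.326 = 2.461.
CV = √(exp(σ²)−1) = √(exp(0.1065)−1) = 0.335.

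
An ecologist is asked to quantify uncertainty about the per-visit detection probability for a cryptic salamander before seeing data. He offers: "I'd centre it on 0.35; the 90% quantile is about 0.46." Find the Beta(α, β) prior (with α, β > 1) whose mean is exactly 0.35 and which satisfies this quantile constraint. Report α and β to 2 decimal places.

α ≈ 11.08, β ≈ 20.57

With mean 0.35 fixed, write α = 0.35s, β = 0.65s where s = α+β.
Need P(θ < 0.46) = 0.9 under Beta(0.35s, 0.65s). Normal approximation: (q−m)/√(m(1−m)/s) ≈ z_{0.9} = 1.28, so s ≈ 0.35·0.65·(1.28)²/(0.46−0.35)² = 30.9.
At s = 30.9: P(θ<0.46) ≈ 0.897. Adjusting to match 0.9 gives s ≈ 31.65.
So α = 0.35·31.65 ≈ 11.08, β = 0.65·31.65 ≈ 20.57.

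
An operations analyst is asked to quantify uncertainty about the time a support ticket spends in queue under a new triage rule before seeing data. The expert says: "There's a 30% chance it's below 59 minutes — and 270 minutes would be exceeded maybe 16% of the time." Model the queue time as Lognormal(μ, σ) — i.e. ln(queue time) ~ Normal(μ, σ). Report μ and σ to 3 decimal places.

If T ~ Lognormal(μ,σ) then ln T ~ Normal(μ,σ), so the p-quantile of ln T is μ + z_p·σ.
ln(59) = 4.078 and ln(270) = 5.598; z_{0.3} = -0.5244, z_{0.84} = 0.9945.
σ = (5.598 − 4.078)/(0.9945 − (-0.5244)) = 1.001.
μ = 4.078 − (-0.5244)·1.001 = 4.603.

μ ≈ 4.603, σ ≈ 1.001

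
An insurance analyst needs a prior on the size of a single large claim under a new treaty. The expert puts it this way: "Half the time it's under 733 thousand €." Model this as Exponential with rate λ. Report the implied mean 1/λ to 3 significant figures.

mean ≈ 1060 thousand €

Exponential median = ln 2 / λ, so λ = ln 2 / 733.0 = 0.000946.
Mean = 1/λ = 1060 thousand €.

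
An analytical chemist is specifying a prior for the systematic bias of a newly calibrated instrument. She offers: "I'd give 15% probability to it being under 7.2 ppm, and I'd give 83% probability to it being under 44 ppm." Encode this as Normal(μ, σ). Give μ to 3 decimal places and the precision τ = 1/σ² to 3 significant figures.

μ = 26.360, τ = 0.00293

The p-quantile of Normal(μ,σ) is μ + z_p·σ, with z_{0.15} = -1.036 and z_{0.83} = 0.9542.
Eliminate σ: μ = (z₂·x₁ − z₁·x₂)/(z₂ − z₁) = (0.9542·7.2 − (-1.036)·44)/1.991 = 26.360.
Then σ = (x₂ − x₁)/(z₂ − z₁) = (44 − 7.2)/1.991 = 18.487.
Precision τ = 1/σ² = 1/18.49² = 0.00293.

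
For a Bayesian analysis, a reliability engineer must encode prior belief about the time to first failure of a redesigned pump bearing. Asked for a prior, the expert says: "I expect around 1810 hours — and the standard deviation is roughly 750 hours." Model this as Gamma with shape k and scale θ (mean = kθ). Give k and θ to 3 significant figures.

k ≈ 5.82, θ ≈ 311

For Gamma(k, scale θ): mean = kθ, variance = kθ², so CV = 1/√k.
CV = SD/mean = 750/1810 = 0.4144, hence k = 1/CV² = 5.82.
Then θ = mean/k = 1810/5.82 = 311.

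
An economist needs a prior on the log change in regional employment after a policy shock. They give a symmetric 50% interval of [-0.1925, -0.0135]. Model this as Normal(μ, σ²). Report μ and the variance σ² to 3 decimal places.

μ = -0.103, σ² = 0.018

A symmetric 50% interval runs μ ± z·σ with z = 0.6745.
Half-width = 0.0895, so σ = 0.0895/0.6745 = 0.1327 and σ² = 0.018.
μ is the interval midpoint, -0.103.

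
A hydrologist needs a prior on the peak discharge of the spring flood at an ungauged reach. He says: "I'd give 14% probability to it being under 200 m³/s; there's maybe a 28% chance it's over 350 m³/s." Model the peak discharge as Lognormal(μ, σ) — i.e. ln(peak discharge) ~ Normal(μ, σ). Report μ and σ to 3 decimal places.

μ ≈ 5.662, σ ≈ 0.336

If T ~ Lognormal(μ,σ) then ln T ~ Normal(μ,σ), so the p-quantile of ln T is μ + z_p·σ.
ln(200) = 5.298 and ln(350) = 5.858; z_{0.14} = -1.08, z_{0.72} = 0.5828.
σ = (5.858 − 5.298)/(0.5828 − (-1.08)) = 0.336.
μ = 5.298 − (-1.08)·0.336 = 5.662.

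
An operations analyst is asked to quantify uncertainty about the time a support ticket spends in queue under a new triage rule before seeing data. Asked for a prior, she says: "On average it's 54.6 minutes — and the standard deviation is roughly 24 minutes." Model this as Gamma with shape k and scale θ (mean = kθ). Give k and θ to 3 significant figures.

k ≈ 5.18, θ ≈ 10.5

For Gamma(k, scale θ): mean = kθ, variance = kθ², so CV = 1/√k.
CV = SD/mean = 24/54.6 = 0.4396, hence k = 1/CV² = 5.18.
Then θ = mean/k = 54.6/5.18 = 10.5.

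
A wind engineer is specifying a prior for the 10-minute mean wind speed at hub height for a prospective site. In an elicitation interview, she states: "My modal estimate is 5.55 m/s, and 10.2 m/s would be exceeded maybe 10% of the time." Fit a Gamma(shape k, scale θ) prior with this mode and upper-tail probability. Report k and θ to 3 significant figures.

Gamma(k,θ) with k>1 has mode (k−1)θ, so θ = 5.55/(k−1).
Need P(X < 10.2) = 0.9 with θ tied to k this way. Start at k = 2, θ = 5.55: P(X<10.2) ≈ 0.548.
Too low — raise k to concentrate. Iterating converges to k ≈ 6.15.
Then θ = 5.55/(6.15−1) ≈ 1.08.

k ≈ 6.15, θ ≈ 1.08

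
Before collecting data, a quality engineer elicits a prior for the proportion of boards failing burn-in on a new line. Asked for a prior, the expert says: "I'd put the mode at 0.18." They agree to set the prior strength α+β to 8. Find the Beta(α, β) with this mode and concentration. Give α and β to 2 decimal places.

α = 2.08, β = 5.92

For α,β > 1 the Beta mode is (α−1)/(α+β−2). With α+β = 8, the mode is (α−1)/6.
Set (α−1)/6 = 0.18 → α = 1 + 0.18·6 = 2.08.
β = 8 − α = 5.92.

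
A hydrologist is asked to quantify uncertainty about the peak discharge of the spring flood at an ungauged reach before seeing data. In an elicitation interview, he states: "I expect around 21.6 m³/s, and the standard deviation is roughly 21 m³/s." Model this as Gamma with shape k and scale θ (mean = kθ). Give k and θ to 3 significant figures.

k ≈ 1.06, θ ≈ 20.4

For Gamma(k, scale θ): mean = kθ, variance = kθ², so CV = 1/√k.
CV = SD/mean = 21/21.6 = 0.9722, hence k = 1/CV² = 1.06.
Then θ = mean/k = 21.6/1.06 = 20.4.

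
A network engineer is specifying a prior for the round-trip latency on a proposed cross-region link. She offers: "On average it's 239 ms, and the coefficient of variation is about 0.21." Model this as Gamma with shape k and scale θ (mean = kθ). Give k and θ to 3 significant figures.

k ≈ 22.7, θ ≈ 10.5

For Gamma(k, scale θ): mean = kθ, variance = kθ², so CV = 1/√k.
CV = 0.21, hence k = 1/CV² = 22.7.
Then θ = mean/k = 239/22.7 = 10.5.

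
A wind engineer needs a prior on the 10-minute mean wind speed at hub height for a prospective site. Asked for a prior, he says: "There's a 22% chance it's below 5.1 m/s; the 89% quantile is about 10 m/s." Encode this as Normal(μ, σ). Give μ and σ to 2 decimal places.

μ = 6.99, σ = 2.45

For Normal(μ,σ), the p-quantile is μ + z_p·σ. Here z_{0.22} = -0.7722, z_{0.89} = 1.227.
So 5.1 = μ − 0.7722σ and 10 = μ + 1.227σ.
Subtracting: σ = (10 − 5.1)/(1.227 − (-0.7722)) = 2.45.
Then μ = 5.1 − (-0.7722)·2.45 = 6.99.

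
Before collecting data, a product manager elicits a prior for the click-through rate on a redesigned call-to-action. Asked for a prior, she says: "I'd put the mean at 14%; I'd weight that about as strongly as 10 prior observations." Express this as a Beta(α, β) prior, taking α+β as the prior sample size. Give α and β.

Under the effective-sample-size interpretation, Beta(α, β) has prior mean α/(α+β) and prior sample size α+β.
So α+β = 10 and α/(α+β) = 0.14, giving α = 0.14·10 = 1.4 and β = 10 − 1.4 = 8.6.

α = 1.4, β = 8.6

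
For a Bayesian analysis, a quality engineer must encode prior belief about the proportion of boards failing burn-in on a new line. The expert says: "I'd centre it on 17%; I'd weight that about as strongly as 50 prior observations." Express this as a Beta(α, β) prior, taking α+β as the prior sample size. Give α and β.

Under the effective-sample-size interpretation, Beta(α, β) has prior mean α/(α+β) and prior sample size α+β.
So α+β = 50 and α/(α+β) = 0.17, giving α = 0.17·50 = 8.5 and β = 50 − 8.5 = 41.5.

α = 8.5, β = 41.5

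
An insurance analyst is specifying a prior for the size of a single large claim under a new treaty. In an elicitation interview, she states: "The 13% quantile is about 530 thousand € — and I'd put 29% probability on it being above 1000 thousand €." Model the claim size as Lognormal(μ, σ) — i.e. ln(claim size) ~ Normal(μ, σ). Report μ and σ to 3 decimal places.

μ ≈ 6.699, σ ≈ 0.378

If T ~ Lognormal(μ,σ) then ln T ~ Normal(μ,σ), so the p-quantile of ln T is μ + z_p·σ.
ln(530) = 6.273 and ln(1000) = 6.908; z_{0.13} = -1.126, z_{0.71} = 0.5534.
σ = (6.908 − 6.273)/(0.5534 − (-1.126)) = 0.378.
μ = 6.273 − (-1.126)·0.378 = 6.699.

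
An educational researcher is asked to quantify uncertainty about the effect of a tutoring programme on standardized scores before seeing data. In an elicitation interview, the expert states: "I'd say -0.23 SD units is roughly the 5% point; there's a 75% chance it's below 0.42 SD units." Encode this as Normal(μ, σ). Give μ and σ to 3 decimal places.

For Normal(μ,σ), the p-quantile is μ + z_p·σ. Here z_{0.05} = -1.645, z_{0.75} = 0.6745.
So -0.23 = μ − 1.645σ and 0.42 = μ + 0.6745σ.
Subtracting: σ = (0.42 − -0.23)/(0.6745 − (-1.645)) = 0.280.
Then μ = -0.23 − (-1.645)·0.280 = 0.231.

μ = 0.231, σ = 0.280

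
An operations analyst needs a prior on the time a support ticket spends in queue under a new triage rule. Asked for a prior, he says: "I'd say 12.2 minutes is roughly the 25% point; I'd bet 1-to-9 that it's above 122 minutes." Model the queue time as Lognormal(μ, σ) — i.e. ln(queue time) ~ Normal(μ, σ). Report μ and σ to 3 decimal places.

μ ≈ 3.295, σ ≈ 1.177

If T ~ Lognormal(μ,σ) then ln T ~ Normal(μ,σ), so the p-quantile of ln T is μ + z_p·σ.
ln(12.2) = 2.501 and ln(122) = 4.804; z_{0.25} = -0.6745, z_{0.9} = 1.282.
σ = (4.804 − 2.501)/(1.282 − (-0.6745)) = 1.177.
μ = 2.501 − (-0.6745)·1.177 = 3.295.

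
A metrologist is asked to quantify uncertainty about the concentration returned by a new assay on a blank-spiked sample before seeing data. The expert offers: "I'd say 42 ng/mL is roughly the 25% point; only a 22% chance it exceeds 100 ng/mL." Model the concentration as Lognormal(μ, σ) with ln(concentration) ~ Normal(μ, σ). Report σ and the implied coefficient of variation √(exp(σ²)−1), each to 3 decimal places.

σ ≈ 0.600, CV ≈ 0.658

If T ~ Lognormal(μ,σ) then ln T ~ Normal(μ,σ), so the p-quantile of ln T is μ + z_p·σ.
ln(42) = 3.738 and ln(100) = 4.605; z_{0.25} = -0.6745, z_{0.78} = 0.7722.
σ = (4.605 − 3.738)/(0.7722 − (-0.6745)) = 0.600.
μ = 3.738 − (-0.6745)·0.600 = 4.142.
CV = √(exp(σ²)−1) = √(exp(0.3596)−1) = 0.658.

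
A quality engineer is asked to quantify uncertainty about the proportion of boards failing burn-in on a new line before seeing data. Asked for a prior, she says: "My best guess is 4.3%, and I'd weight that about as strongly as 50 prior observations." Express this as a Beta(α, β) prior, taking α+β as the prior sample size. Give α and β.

α = 2.15, β = 47.85

Under the effective-sample-size interpretation, Beta(α, β) has prior mean α/(α+β) and prior sample size α+β.
So α+β = 50 and α/(α+β) = 0.043, giving α = 0.043·50 = 2.15 and β = 50 − 2.15 = 47.85.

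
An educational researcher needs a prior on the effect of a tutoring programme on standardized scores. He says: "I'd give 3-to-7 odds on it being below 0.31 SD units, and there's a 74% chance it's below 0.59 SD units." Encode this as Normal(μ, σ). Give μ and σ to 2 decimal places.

The p-quantile of Normal(μ,σ) is μ + z_p·σ, with z_{0.3} = -0.5244 and z_{0.74} = 0.6433.
Eliminate σ: μ = (z₂·x₁ − z₁·x₂)/(z₂ − z₁) = (0.6433·0.31 − (-0.5244)·0.59)/1.168 = 0.44.
Then σ = (x₂ − x₁)/(z₂ − z₁) = (0.59 − 0.31)/1.168 = 0.24.

μ = 0.44, σ = 0.24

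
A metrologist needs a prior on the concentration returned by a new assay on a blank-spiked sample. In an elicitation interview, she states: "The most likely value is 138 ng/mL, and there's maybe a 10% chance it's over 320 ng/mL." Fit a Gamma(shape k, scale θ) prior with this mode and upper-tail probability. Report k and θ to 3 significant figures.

k ≈ 3.72, θ ≈ 50.8

Gamma(k,θ) with k>1 has mode (k−1)θ, so θ = 138/(k−1).
Need P(X < 320) = 0.9 with θ tied to k this way. Start at k = 2, θ = 138: P(X<320) ≈ 0.673.
Too low — raise k to concentrate. Iterating converges to k ≈ 3.72.
Then θ = 138/(3.72−1) ≈ 50.8.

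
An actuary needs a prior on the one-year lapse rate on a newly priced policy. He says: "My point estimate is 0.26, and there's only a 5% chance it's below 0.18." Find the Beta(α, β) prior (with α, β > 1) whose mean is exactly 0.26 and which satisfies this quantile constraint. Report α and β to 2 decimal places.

With mean 0.26 fixed, write α = 0.26s, β = 0.74s where s = α+β.
Need P(θ < 0.18) = 0.05 under Beta(0.26s, 0.74s). Normal approximation: (q−m)/√(m(1−m)/s) ≈ z_{0.05} = -1.64, so s ≈ 0.26·0.74·(-1.64)²/(0.18−0.26)² = 81.3.
At s = 81.3: P(θ<0.18) ≈ 0.041. Adjusting to match 0.05 gives s ≈ 73.05.
So α = 0.26·73.05 ≈ 18.99, β = 0.74·73.05 ≈ 54.05.

α ≈ 18.99, β ≈ 54.05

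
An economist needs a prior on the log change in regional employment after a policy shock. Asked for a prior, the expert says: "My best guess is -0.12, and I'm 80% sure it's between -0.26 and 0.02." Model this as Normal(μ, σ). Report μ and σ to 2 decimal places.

μ = -0.12, σ = 0.11

A symmetric 80% interval runs μ ± z·σ with z = 1.282.
Half-width = 0.14, so σ = 0.14/1.282 = 0.11.
μ is the stated best guess, -0.12.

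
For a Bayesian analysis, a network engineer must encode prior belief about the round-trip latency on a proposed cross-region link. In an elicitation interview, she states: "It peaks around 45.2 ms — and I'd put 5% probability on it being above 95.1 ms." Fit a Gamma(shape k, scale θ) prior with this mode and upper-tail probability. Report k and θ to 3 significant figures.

k ≈ 5.99, θ ≈ 9.06

Gamma(k,θ) with k>1 has mode (k−1)θ, so θ = 45.2/(k−1).
Need P(X < 95.1) = 0.95 with θ tied to k this way. Start at k = 2, θ = 45.2: P(X<95.1) ≈ 0.621.
Too low — raise k to concentrate. Iterating converges to k ≈ 5.99.
Then θ = 45.2/(5.99−1) ≈ 9.06.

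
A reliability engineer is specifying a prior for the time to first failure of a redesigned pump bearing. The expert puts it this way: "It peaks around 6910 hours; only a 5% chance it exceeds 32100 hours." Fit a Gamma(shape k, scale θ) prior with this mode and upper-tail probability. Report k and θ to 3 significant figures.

Gamma(k,θ) with k>1 has mode (k−1)θ, so θ = 6910/(k−1).
Need P(X < 32100) = 0.95 with θ tied to k this way. Start at k = 2, θ = 6910: P(X<32100) ≈ 0.946.
Too low — raise k to concentrate. Iterating converges to k ≈ 2.03.
Then θ = 6910/(2.03−1) ≈ 6690.

k ≈ 2.03, θ ≈ 6690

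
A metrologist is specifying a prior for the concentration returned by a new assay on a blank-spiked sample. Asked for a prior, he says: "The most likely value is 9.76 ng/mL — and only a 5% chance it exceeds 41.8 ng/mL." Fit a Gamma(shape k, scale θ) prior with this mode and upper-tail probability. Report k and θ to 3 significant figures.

k ≈ 2.17, θ ≈ 8.33

Gamma(k,θ) with k>1 has mode (k−1)θ, so θ = 9.76/(k−1).
Need P(X < 41.8) = 0.95 with θ tied to k this way. Start at k = 2, θ = 9.76: P(X<41.8) ≈ 0.927.
Too low — raise k to concentrate. Iterating converges to k ≈ 2.17.
Then θ = 9.76/(2.17−1) ≈ 8.33.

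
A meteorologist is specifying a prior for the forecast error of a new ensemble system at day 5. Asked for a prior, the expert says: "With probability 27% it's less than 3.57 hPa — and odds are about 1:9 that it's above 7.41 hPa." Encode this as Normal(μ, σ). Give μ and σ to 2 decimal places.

μ = 4.81, σ = 2.03

For Normal(μ,σ), the p-quantile is μ + z_p·σ. Here z_{0.27} = -0.6128, z_{0.9} = 1.282.
So 3.57 = μ − 0.6128σ and 7.41 = μ + 1.282σ.
Subtracting: σ = (7.41 − 3.57)/(1.282 − (-0.6128)) = 2.03.
Then μ = 3.57 − (-0.6128)·2.03 = 4.81.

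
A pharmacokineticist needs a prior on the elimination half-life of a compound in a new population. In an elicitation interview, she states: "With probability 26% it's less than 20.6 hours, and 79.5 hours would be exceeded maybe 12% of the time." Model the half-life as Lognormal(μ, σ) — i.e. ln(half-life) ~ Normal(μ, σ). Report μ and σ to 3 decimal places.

If T ~ Lognormal(μ,σ) then ln T ~ Normal(μ,σ), so the p-quantile of ln T is μ + z_p·σ.
ln(20.6) = 3.025 and ln(79.5) = 4.376; z_{0.26} = -0.6433, z_{0.88} = 1.175.
σ = (4.376 − 3.025)/(1.175 − (-0.6433)) = 0.743.
μ = 3.025 − (-0.6433)·0.743 = 3.503.

μ ≈ 3.503, σ ≈ 0.743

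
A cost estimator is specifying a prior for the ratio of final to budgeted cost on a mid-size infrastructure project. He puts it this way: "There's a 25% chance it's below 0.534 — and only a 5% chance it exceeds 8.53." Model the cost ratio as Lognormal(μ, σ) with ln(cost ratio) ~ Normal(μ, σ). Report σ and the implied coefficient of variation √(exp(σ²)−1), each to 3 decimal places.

σ ≈ 1.195, CV ≈ 1.780

If T ~ Lognormal(μ,σ) then ln T ~ Normal(μ,σ), so the p-quantile of ln T is μ + z_p·σ.
ln(0.534) = -0.6274 and ln(8.53) = 2.144; z_{0.25} = -0.6745, z_{0.95} = 1.645.
σ = (2.144 − -0.6274)/(1.645 − (-0.6745)) = 1.195.
μ = -0.6274 − (-0.6745)·1.195 = 0.178.
CV = √(exp(σ²)−1) = √(exp(1.4273)−1) = 1.780.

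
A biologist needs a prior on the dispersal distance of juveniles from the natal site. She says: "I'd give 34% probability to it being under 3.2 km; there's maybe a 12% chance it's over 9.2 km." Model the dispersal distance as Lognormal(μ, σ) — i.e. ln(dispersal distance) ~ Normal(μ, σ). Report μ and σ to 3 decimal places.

μ ≈ 1.438, σ ≈ 0.665

If T ~ Lognormal(μ,σ) then ln T ~ Normal(μ,σ), so the p-quantile of ln T is μ + z_p·σ.
ln(3.2) = 1.163 and ln(9.2) = 2.219; z_{0.34} = -0.4125, z_{0.88} = 1.175.
σ = (2.219 − 1.163)/(1.175 − (-0.4125)) = 0.665.
μ = 1.163 − (-0.4125)·0.665 = 1.438.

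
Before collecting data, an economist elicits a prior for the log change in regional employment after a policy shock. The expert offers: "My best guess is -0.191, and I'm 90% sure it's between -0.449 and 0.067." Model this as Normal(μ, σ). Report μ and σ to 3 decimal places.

μ = -0.191, σ = 0.157

A symmetric 90% interval runs μ ± z·σ with z = 1.645.
Half-width = 0.258, so σ = 0.258/1.645 = 0.157.
μ is the stated best guess, -0.191.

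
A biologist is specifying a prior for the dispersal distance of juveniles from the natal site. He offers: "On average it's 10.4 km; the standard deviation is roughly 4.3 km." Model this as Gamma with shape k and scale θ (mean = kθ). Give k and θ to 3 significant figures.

k ≈ 5.85, θ ≈ 1.78

For Gamma(k, scale θ): mean = kθ, variance = kθ², so CV = 1/√k.
CV = SD/mean = 4.3/10.4 = 0.4135, hence k = 1/CV² = 5.85.
Then θ = mean/k = 10.4/5.85 = 1.78.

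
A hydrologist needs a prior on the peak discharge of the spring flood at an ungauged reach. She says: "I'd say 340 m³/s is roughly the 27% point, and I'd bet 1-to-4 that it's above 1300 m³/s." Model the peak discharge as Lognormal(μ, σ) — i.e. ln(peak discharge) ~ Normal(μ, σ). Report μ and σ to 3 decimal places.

μ ≈ 6.394, σ ≈ 0.922

If T ~ Lognormal(μ,σ) then ln T ~ Normal(μ,σ), so the p-quantile of ln T is μ + z_p·σ.
ln(340) = 5.829 and ln(1300) = 7.17; z_{0.27} = -0.6128, z_{0.8} = 0.8416.
σ = (7.17 − 5.829)/(0.8416 − (-0.6128)) = 0.922.
μ = 5.829 − (-0.6128)·0.922 = 6.394.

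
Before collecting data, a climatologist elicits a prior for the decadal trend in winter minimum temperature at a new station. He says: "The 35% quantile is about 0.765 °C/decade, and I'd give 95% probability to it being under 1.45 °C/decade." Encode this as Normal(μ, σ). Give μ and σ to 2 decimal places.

For Normal(μ,σ), the p-quantile is μ + z_p·σ. Here z_{0.35} = -0.3853, z_{0.95} = 1.645.
So 0.765 = μ − 0.3853σ and 1.45 = μ + 1.645σ.
Subtracting: σ = (1.45 − 0.765)/(1.645 − (-0.3853)) = 0.34.
Then μ = 0.765 − (-0.3853)·0.34 = 0.90.

μ = 0.90, σ = 0.34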